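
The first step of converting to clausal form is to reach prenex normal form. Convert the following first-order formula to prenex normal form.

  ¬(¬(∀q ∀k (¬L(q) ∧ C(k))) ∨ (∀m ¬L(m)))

∀q ∀k ∃m (¬L(q) ∧ C(k) ∧ L(m))

Move each ¬ inward, flipping quantifiers it crosses:
  (∀q ∀k (¬L(q) ∧ C(k))) ∧ (∃m L(m))
All bound variables are already distinct, so no renaming is needed.
Extract every quantifier outward, since the variables are now distinct and don't occur free across branches:
  ∀q ∀k ∃m (¬L(q) ∧ C(k) ∧ L(m))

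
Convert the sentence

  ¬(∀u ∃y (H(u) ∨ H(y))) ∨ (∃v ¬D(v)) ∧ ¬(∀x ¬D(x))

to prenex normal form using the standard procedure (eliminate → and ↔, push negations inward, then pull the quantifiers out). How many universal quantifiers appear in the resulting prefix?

Move each ¬ inward, flipping quantifiers it crosses:
  (∃u ∀y (¬H(u) ∧ ¬H(y))) ∨ (∃v ¬D(v)) ∧ (∃x D(x))
All bound variables are already distinct, so no renaming is needed.
Extract every quantifier outward, since the variables are now distinct and don't occur free across branches:
  ∃u ∀y ∃v ∃x (¬H(u) ∧ ¬H(y) ∨ ¬D(v) ∧ D(x))
The prefix is ∃u ∀y ∃v ∃x: 1 universal, 3 existential.

1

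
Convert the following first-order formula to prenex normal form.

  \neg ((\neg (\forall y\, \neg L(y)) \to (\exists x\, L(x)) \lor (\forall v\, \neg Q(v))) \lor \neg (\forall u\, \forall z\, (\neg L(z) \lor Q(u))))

\exists y\, \forall x\, \exists v\, \forall u\, \forall z\, (L(y) \land \neg L(x) \land Q(v) \land (\neg L(z) \lor Q(u)))

First replace A → B with ¬A ∨ B.
  \neg (\neg \neg (\forall y\, \neg L(y)) \lor (\exists x\, L(x)) \lor (\forall v\, \neg Q(v)) \lor \neg (\forall u\, \forall z\, (\neg L(z) \lor Q(u))))
Move each ¬ inward, flipping quantifiers it crosses:
  (\exists y\, L(y)) \land (\forall x\, \neg L(x)) \land (\exists v\, Q(v)) \land (\forall u\, \forall z\, (\neg L(z) \lor Q(u)))
All bound variables are already distinct, so no renaming is needed.
Finally move all quantifiers to the prefix:
  \exists y\, \forall x\, \exists v\, \forall u\, \forall z\, (L(y) \land \neg L(x) \land Q(v) \land (\neg L(z) \lor Q(u)))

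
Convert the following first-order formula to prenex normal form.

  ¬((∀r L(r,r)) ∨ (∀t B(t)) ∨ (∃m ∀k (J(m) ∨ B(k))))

Drive negations inward (¬∀x A ≡ ∃x ¬A, ¬∃x A ≡ ∀x ¬A, De Morgan for ∧/∨):
  (∃r ¬L(r,r)) ∧ (∃t ¬B(t)) ∧ (∀m ∃k (¬J(m) ∧ ¬B(k)))
Finally move all quantifiers to the prefix:
  ∃r ∃t ∀m ∃k (¬L(r,r) ∧ ¬B(t) ∧ ¬J(m) ∧ ¬B(k))

∃r ∃t ∀m ∃k (¬L(r,r) ∧ ¬B(t) ∧ ¬J(m) ∧ ¬B(k))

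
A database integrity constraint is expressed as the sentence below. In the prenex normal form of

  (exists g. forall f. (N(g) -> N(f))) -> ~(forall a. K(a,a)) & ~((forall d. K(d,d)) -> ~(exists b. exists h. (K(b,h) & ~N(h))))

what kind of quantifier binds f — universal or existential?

existential

First replace A → B with ¬A ∨ B.
  ~(exists g. forall f. (~N(g) | N(f))) | ~(forall a. K(a,a)) & ~(~(forall d. K(d,d)) | ~(exists b. exists h. (K(b,h) & ~N(h))))
Move each ¬ inward, flipping quantifiers it crosses:
  (forall g. exists f. (N(g) & ~N(f))) | (exists a. ~K(a,a)) & (forall d. K(d,d)) & (exists b. exists h. (K(b,h) & ~N(h)))
All bound variables are already distinct, so no renaming is needed.
Extract every quantifier outward, since the variables are now distinct and don't occur free across branches:
  forall g. exists f. exists a. forall d. exists b. exists h. (N(g) & ~N(f) | ~K(a,a) & K(d,d) & K(b,h) & ~N(h))
The quantifier forall f sits under an odd number of negations (counting the antecedent side of each →), so it flips to exists f.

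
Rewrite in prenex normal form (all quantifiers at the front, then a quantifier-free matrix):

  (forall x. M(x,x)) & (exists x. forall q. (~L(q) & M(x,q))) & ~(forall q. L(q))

forall x. exists p. forall q. exists z. (M(x,x) & ~L(q) & M(p,q) & ~L(z))

Drive negations inward (¬∀x A ≡ ∃x ¬A, ¬∃x A ≡ ∀x ¬A, De Morgan for ∧/∨):
  (forall x. M(x,x)) & (exists x. forall q. (~L(q) & M(x,q))) & (exists q. ~L(q))
Rename bound variables to avoid capture: x↦p, q↦z.
  (forall x. M(x,x)) & (exists p. forall q. (~L(q) & M(p,q))) & (exists z. ~L(z))
Pull the quantifiers to the front (each side's bound variable is not free in the other side):
  forall x. exists p. forall q. exists z. (M(x,x) & ~L(q) & M(p,q) & ~L(z))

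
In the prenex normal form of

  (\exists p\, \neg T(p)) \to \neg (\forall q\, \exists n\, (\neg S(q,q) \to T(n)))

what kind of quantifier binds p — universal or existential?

universal

Rewrite implications/biconditionals: A → B as ¬A ∨ B.
  \neg (\exists p\, \neg T(p)) \lor \neg (\forall q\, \exists n\, (\neg \neg S(q,q) \lor T(n)))
Drive negations inward (¬∀x A ≡ ∃x ¬A, ¬∃x A ≡ ∀x ¬A, De Morgan for ∧/∨):
  (\forall p\, T(p)) \lor (\exists q\, \forall n\, (\neg S(q,q) \land \neg T(n)))
All bound variables are already distinct, so no renaming is needed.
Extract every quantifier outward, since the variables are now distinct and don't occur free across branches:
  \forall p\, \exists q\, \forall n\, (T(p) \lor \neg S(q,q) \land \neg T(n))
The quantifier \exists p sits under an odd number of negations (counting the antecedent side of each →), so it flips to \forall p.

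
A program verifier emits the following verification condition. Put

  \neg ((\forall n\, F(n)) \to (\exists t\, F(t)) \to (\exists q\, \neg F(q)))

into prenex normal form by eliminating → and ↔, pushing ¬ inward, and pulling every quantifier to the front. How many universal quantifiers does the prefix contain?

2

Eliminate → and ↔ using ¬ and ∨.
  \neg (\neg (\forall n\, F(n)) \lor \neg (\exists t\, F(t)) \lor (\exists q\, \neg F(q)))
Drive negations inward (¬∀x A ≡ ∃x ¬A, ¬∃x A ≡ ∀x ¬A, De Morgan for ∧/∨):
  (\forall n\, F(n)) \land (\exists t\, F(t)) \land (\forall q\, F(q))
All bound variables are already distinct, so no renaming is needed.
Pull the quantifiers to the front (each side's bound variable is not free in the other side):
  \forall n\, \exists t\, \forall q\, (F(n) \land F(t) \land F(q))
The prefix is \forall n \exists t \forall q: 2 universal, 1 existential.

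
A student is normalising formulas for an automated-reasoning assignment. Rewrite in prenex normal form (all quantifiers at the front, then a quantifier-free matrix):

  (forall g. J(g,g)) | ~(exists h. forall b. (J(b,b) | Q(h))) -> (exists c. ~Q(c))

exists g. exists h. forall b. exists c. (~J(g,g) & (J(b,b) | Q(h)) | ~Q(c))

Rewrite implications/biconditionals: A → B as ¬A ∨ B.
  ~((forall g. J(g,g)) | ~(exists h. forall b. (J(b,b) | Q(h)))) | (exists c. ~Q(c))
Move each ¬ inward, flipping quantifiers it crosses:
  (exists g. ~J(g,g)) & (exists h. forall b. (J(b,b) | Q(h))) | (exists c. ~Q(c))
All bound variables are already distinct, so no renaming is needed.
Finally move all quantifiers to the prefix:
  exists g. exists h. forall b. exists c. (~J(g,g) & (J(b,b) | Q(h)) | ~Q(c))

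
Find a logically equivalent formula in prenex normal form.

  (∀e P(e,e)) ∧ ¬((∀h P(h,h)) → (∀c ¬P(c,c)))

Eliminate → and ↔ using ¬ and ∨.
  (∀e P(e,e)) ∧ ¬(¬(∀h P(h,h)) ∨ (∀c ¬P(c,c)))
Move each ¬ inward, flipping quantifiers it crosses:
  (∀e P(e,e)) ∧ (∀h P(h,h)) ∧ (∃c P(c,c))
Pull the quantifiers to the front (each side's bound variable is not free in the other side):
  ∀e ∀h ∃c (P(e,e) ∧ P(h,h) ∧ P(c,c))

∀e ∀h ∃c (P(e,e) ∧ P(h,h) ∧ P(c,c))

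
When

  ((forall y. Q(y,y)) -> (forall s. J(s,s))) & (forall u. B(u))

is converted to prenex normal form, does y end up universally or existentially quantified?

existential

Rewrite implications/biconditionals: A → B as ¬A ∨ B.
  (~(forall y. Q(y,y)) | (forall s. J(s,s))) & (forall u. B(u))
Move each ¬ inward, flipping quantifiers it crosses:
  ((exists y. ~Q(y,y)) | (forall s. J(s,s))) & (forall u. B(u))
Extract every quantifier outward, since the variables are now distinct and don't occur free across branches:
  exists y. forall s. forall u. ((~Q(y,y) | J(s,s)) & B(u))
The quantifier forall y sits under an odd number of negations (counting the antecedent side of each →), so it flips to exists y.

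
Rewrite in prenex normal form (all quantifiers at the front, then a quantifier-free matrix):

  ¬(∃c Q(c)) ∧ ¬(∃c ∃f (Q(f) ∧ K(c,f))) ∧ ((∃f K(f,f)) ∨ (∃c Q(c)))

Push ¬ through the quantifiers and connectives to reach negation normal form:
  (∀c ¬Q(c)) ∧ (∀c ∀f (¬Q(f) ∨ ¬K(c,f))) ∧ ((∃f K(f,f)) ∨ (∃c Q(c)))
Rename bound variables to avoid capture: c↦x1, f↦x, c↦q.
  (∀c ¬Q(c)) ∧ (∀x1 ∀f (¬Q(f) ∨ ¬K(x1,f))) ∧ ((∃x K(x,x)) ∨ (∃q Q(q)))
Extract every quantifier outward, since the variables are now distinct and don't occur free across branches:
  ∀c ∀x1 ∀f ∃x ∃q (¬Q(c) ∧ (¬Q(f) ∨ ¬K(x1,f)) ∧ (K(x,x) ∨ Q(q)))

∀c ∀x1 ∀f ∃x ∃q (¬Q(c) ∧ (¬Q(f) ∨ ¬K(x1,f)) ∧ (K(x,x) ∨ Q(q)))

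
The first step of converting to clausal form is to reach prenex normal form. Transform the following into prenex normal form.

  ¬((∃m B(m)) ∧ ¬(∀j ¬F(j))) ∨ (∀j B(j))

∀m ∀j ∀t (¬B(m) ∨ ¬F(j) ∨ B(t))

Push ¬ through the quantifiers and connectives to reach negation normal form:
  (∀m ¬B(m)) ∨ (∀j ¬F(j)) ∨ (∀j B(j))
Standardize variables apart so no two quantifiers bind the same name: j↦t.
  (∀m ¬B(m)) ∨ (∀j ¬F(j)) ∨ (∀t B(t))
Finally move all quantifiers to the prefix:
  ∀m ∀j ∀t (¬B(m) ∨ ¬F(j) ∨ B(t))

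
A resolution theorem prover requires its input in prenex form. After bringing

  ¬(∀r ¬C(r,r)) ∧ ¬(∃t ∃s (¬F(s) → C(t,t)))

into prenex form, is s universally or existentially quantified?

Eliminate → and ↔ using ¬ and ∨.
  ¬(∀r ¬C(r,r)) ∧ ¬(∃t ∃s (¬¬F(s) ∨ C(t,t)))
Move each ¬ inward, flipping quantifiers it crosses:
  (∃r C(r,r)) ∧ (∀t ∀s (¬F(s) ∧ ¬C(t,t)))
All bound variables are already distinct, so no renaming is needed.
Finally move all quantifiers to the prefix:
  ∃r ∀t ∀s (C(r,r) ∧ ¬F(s) ∧ ¬C(t,t))
The quantifier ∃s sits under an odd number of negations (counting the antecedent side of each →), so it flips to ∀s.

universal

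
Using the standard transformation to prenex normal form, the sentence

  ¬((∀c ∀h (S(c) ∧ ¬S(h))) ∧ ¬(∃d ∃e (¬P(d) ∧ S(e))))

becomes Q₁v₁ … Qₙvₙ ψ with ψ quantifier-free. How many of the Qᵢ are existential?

4

Push ¬ through the quantifiers and connectives to reach negation normal form:
  (∃c ∃h (¬S(c) ∨ S(h))) ∨ (∃d ∃e (¬P(d) ∧ S(e)))
Extract every quantifier outward, since the variables are now distinct and don't occur free across branches:
  ∃c ∃h ∃d ∃e (¬S(c) ∨ S(h) ∨ ¬P(d) ∧ S(e))
The prefix is ∃c ∃h ∃d ∃e: 0 universal, 4 existential.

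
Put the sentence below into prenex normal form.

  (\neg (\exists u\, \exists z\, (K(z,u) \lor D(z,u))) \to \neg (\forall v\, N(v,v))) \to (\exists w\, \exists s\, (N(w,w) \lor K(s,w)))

\forall u\, \forall z\, \forall v\, \exists w\, \exists s\, (\neg K(z,u) \land \neg D(z,u) \land N(v,v) \lor N(w,w) \lor K(s,w))

Rewrite implications/biconditionals: A → B as ¬A ∨ B.
  \neg (\neg \neg (\exists u\, \exists z\, (K(z,u) \lor D(z,u))) \lor \neg (\forall v\, N(v,v))) \lor (\exists w\, \exists s\, (N(w,w) \lor K(s,w)))
Push ¬ through the quantifiers and connectives to reach negation normal form:
  (\forall u\, \forall z\, (\neg K(z,u) \land \neg D(z,u))) \land (\forall v\, N(v,v)) \lor (\exists w\, \exists s\, (N(w,w) \lor K(s,w)))
All bound variables are already distinct, so no renaming is needed.
Finally move all quantifiers to the prefix:
  \forall u\, \forall z\, \forall v\, \exists w\, \exists s\, (\neg K(z,u) \land \neg D(z,u) \land N(v,v) \lor N(w,w) \lor K(s,w))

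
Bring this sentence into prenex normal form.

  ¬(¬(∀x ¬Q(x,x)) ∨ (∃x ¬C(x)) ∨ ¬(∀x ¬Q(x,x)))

Push ¬ through the quantifiers and connectives to reach negation normal form:
  (∀x ¬Q(x,x)) ∧ (∀x C(x)) ∧ (∀x ¬Q(x,x))
Standardize variables apart so no two quantifiers bind the same name: x↦x1, x↦z.
  (∀x ¬Q(x,x)) ∧ (∀x1 C(x1)) ∧ (∀z ¬Q(z,z))
Pull the quantifiers to the front (each side's bound variable is not free in the other side):
  ∀x ∀x1 ∀z (¬Q(x,x) ∧ C(x1) ∧ ¬Q(z,z))

∀x ∀x1 ∀z (¬Q(x,x) ∧ C(x1) ∧ ¬Q(z,z))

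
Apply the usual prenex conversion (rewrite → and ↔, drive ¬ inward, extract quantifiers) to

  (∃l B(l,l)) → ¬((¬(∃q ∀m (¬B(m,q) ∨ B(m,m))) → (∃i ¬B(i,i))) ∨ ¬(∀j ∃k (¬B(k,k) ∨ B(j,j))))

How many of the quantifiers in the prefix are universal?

4

Rewrite implications/biconditionals: A → B as ¬A ∨ B.
  ¬(∃l B(l,l)) ∨ ¬(¬¬(∃q ∀m (¬B(m,q) ∨ B(m,m))) ∨ (∃i ¬B(i,i)) ∨ ¬(∀j ∃k (¬B(k,k) ∨ B(j,j))))
Push ¬ through the quantifiers and connectives to reach negation normal form:
  (∀l ¬B(l,l)) ∨ (∀q ∃m (B(m,q) ∧ ¬B(m,m))) ∧ (∀i B(i,i)) ∧ (∀j ∃k (¬B(k,k) ∨ B(j,j)))
All bound variables are already distinct, so no renaming is needed.
Pull the quantifiers to the front (each side's bound variable is not free in the other side):
  ∀l ∀q ∃m ∀i ∀j ∃k (¬B(l,l) ∨ B(m,q) ∧ ¬B(m,m) ∧ B(i,i) ∧ (¬B(k,k) ∨ B(j,j)))
The prefix is ∀l ∀q ∃m ∀i ∀j ∃k: 4 universal, 2 existential.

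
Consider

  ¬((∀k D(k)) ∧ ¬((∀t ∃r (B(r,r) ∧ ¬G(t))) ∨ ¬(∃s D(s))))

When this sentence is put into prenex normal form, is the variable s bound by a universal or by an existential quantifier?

universal

Drive negations inward (¬∀x A ≡ ∃x ¬A, ¬∃x A ≡ ∀x ¬A, De Morgan for ∧/∨):
  (∃k ¬D(k)) ∨ (∀t ∃r (B(r,r) ∧ ¬G(t))) ∨ (∀s ¬D(s))
Finally move all quantifiers to the prefix:
  ∃k ∀t ∃r ∀s (¬D(k) ∨ B(r,r) ∧ ¬G(t) ∨ ¬D(s))
The quantifier ∃s sits under an odd number of negations, so it flips to ∀s.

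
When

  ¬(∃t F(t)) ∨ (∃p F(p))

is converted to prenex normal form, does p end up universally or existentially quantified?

Move each ¬ inward, flipping quantifiers it crosses:
  (∀t ¬F(t)) ∨ (∃p F(p))
All bound variables are already distinct, so no renaming is needed.
Finally move all quantifiers to the prefix:
  ∀t ∃p (¬F(t) ∨ F(p))
The quantifier ∃p sits under an even number of negations, so it remains existential.

existential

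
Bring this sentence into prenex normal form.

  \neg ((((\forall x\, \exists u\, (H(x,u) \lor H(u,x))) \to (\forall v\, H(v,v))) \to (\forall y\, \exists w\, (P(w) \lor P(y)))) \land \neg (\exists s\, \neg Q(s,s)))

Eliminate → and ↔ using ¬ and ∨.
  \neg ((\neg (\neg (\forall x\, \exists u\, (H(x,u) \lor H(u,x))) \lor (\forall v\, H(v,v))) \lor (\forall y\, \exists w\, (P(w) \lor P(y)))) \land \neg (\exists s\, \neg Q(s,s)))
Push ¬ through the quantifiers and connectives to reach negation normal form:
  ((\exists x\, \forall u\, (\neg H(x,u) \land \neg H(u,x))) \lor (\forall v\, H(v,v))) \land (\exists y\, \forall w\, (\neg P(w) \land \neg P(y))) \lor (\exists s\, \neg Q(s,s))
All bound variables are already distinct, so no renaming is needed.
Finally move all quantifiers to the prefix:
  \exists x\, \forall u\, \forall v\, \exists y\, \forall w\, \exists s\, ((\neg H(x,u) \land \neg H(u,x) \lor H(v,v)) \land \neg P(w) \land \neg P(y) \lor \neg Q(s,s))

\exists x\, \forall u\, \forall v\, \exists y\, \forall w\, \exists s\, ((\neg H(x,u) \land \neg H(u,x) \lor H(v,v)) \land \neg P(w) \land \neg P(y) \lor \neg Q(s,s))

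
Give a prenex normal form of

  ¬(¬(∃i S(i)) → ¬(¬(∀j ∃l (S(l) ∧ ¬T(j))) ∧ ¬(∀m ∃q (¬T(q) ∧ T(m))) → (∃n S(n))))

Rewrite implications/biconditionals: A → B as ¬A ∨ B.
  ¬(¬¬(∃i S(i)) ∨ ¬(¬(¬(∀j ∃l (S(l) ∧ ¬T(j))) ∧ ¬(∀m ∃q (¬T(q) ∧ T(m)))) ∨ (∃n S(n))))
Drive negations inward (¬∀x A ≡ ∃x ¬A, ¬∃x A ≡ ∀x ¬A, De Morgan for ∧/∨):
  (∀i ¬S(i)) ∧ ((∀j ∃l (S(l) ∧ ¬T(j))) ∨ (∀m ∃q (¬T(q) ∧ T(m))) ∨ (∃n S(n)))
Finally move all quantifiers to the prefix:
  ∀i ∀j ∃l ∀m ∃q ∃n (¬S(i) ∧ (S(l) ∧ ¬T(j) ∨ ¬T(q) ∧ T(m) ∨ S(n)))

∀i ∀j ∃l ∀m ∃q ∃n (¬S(i) ∧ (S(l) ∧ ¬T(j) ∨ ¬T(q) ∧ T(m) ∨ S(n)))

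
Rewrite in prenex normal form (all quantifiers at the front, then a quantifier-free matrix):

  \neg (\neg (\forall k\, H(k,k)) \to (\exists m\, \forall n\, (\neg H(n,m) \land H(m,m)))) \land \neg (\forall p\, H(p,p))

First replace A → B with ¬A ∨ B.
  \neg (\neg \neg (\forall k\, H(k,k)) \lor (\exists m\, \forall n\, (\neg H(n,m) \land H(m,m)))) \land \neg (\forall p\, H(p,p))
Push ¬ through the quantifiers and connectives to reach negation normal form:
  (\exists k\, \neg H(k,k)) \land (\forall m\, \exists n\, (H(n,m) \lor \neg H(m,m))) \land (\exists p\, \neg H(p,p))
Extract every quantifier outward, since the variables are now distinct and don't occur free across branches:
  \exists k\, \forall m\, \exists n\, \exists p\, (\neg H(k,k) \land (H(n,m) \lor \neg H(m,m)) \land \neg H(p,p))

\exists k\, \forall m\, \exists n\, \exists p\, (\neg H(k,k) \land (H(n,m) \lor \neg H(m,m)) \land \neg H(p,p))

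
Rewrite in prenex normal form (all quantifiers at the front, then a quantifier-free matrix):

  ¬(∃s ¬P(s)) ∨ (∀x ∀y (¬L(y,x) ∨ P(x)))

Move each ¬ inward, flipping quantifiers it crosses:
  (∀s P(s)) ∨ (∀x ∀y (¬L(y,x) ∨ P(x)))
All bound variables are already distinct, so no renaming is needed.
Extract every quantifier outward, since the variables are now distinct and don't occur free across branches:
  ∀s ∀x ∀y (P(s) ∨ ¬L(y,x) ∨ P(x))

∀s ∀x ∀y (P(s) ∨ ¬L(y,x) ∨ P(x))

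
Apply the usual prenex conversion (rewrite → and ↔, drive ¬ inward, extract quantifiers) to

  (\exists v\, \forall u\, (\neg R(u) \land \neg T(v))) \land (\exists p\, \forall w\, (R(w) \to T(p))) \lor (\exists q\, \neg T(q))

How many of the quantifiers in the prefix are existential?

3

First replace A → B with ¬A ∨ B.
  (\exists v\, \forall u\, (\neg R(u) \land \neg T(v))) \land (\exists p\, \forall w\, (\neg R(w) \lor T(p))) \lor (\exists q\, \neg T(q))
Pull the quantifiers to the front (each side's bound variable is not free in the other side):
  \exists v\, \forall u\, \exists p\, \forall w\, \exists q\, (\neg R(u) \land \neg T(v) \land (\neg R(w) \lor T(p)) \lor \neg T(q))
The prefix is \exists v \forall u \exists p \forall w \exists q: 2 universal, 3 existential.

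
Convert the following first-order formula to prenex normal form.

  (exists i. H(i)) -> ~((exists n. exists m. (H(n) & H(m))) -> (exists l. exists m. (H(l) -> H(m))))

Rewrite implications/biconditionals: A → B as ¬A ∨ B.
  ~(exists i. H(i)) | ~(~(exists n. exists m. (H(n) & H(m))) | (exists l. exists m. (~H(l) | H(m))))
Move each ¬ inward, flipping quantifiers it crosses:
  (forall i. ~H(i)) | (exists n. exists m. (H(n) & H(m))) & (forall l. forall m. (H(l) & ~H(m)))
Rename bound variables to avoid capture: m↦z1.
  (forall i. ~H(i)) | (exists n. exists m. (H(n) & H(m))) & (forall l. forall z1. (H(l) & ~H(z1)))
Finally move all quantifiers to the prefix:
  forall i. exists n. exists m. forall l. forall z1. (~H(i) | H(n) & H(m) & H(l) & ~H(z1))

forall i. exists n. exists m. forall l. forall z1. (~H(i) | H(n) & H(m) & H(l) & ~H(z1))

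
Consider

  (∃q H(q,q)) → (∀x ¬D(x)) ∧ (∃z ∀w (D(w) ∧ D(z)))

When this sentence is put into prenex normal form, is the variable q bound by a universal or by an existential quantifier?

universal

Eliminate → and ↔ using ¬ and ∨.
  ¬(∃q H(q,q)) ∨ (∀x ¬D(x)) ∧ (∃z ∀w (D(w) ∧ D(z)))
Push ¬ through the quantifiers and connectives to reach negation normal form:
  (∀q ¬H(q,q)) ∨ (∀x ¬D(x)) ∧ (∃z ∀w (D(w) ∧ D(z)))
Finally move all quantifiers to the prefix:
  ∀q ∀x ∃z ∀w (¬H(q,q) ∨ ¬D(x) ∧ D(w) ∧ D(z))
The quantifier ∃q sits under an odd number of negations (counting the antecedent side of each →), so it flips to ∀q.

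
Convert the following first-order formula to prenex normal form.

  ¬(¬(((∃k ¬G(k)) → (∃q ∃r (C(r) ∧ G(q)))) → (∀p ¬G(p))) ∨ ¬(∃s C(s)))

Rewrite implications/biconditionals: A → B as ¬A ∨ B.
  ¬(¬(¬(¬(∃k ¬G(k)) ∨ (∃q ∃r (C(r) ∧ G(q)))) ∨ (∀p ¬G(p))) ∨ ¬(∃s C(s)))
Move each ¬ inward, flipping quantifiers it crosses:
  ((∃k ¬G(k)) ∧ (∀q ∀r (¬C(r) ∨ ¬G(q))) ∨ (∀p ¬G(p))) ∧ (∃s C(s))
All bound variables are already distinct, so no renaming is needed.
Extract every quantifier outward, since the variables are now distinct and don't occur free across branches:
  ∃k ∀q ∀r ∀p ∃s ((¬G(k) ∧ (¬C(r) ∨ ¬G(q)) ∨ ¬G(p)) ∧ C(s))

∃k ∀q ∀r ∀p ∃s ((¬G(k) ∧ (¬C(r) ∨ ¬G(q)) ∨ ¬G(p)) ∧ C(s))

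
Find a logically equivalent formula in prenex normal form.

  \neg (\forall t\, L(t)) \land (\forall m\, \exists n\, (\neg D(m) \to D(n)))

First replace A → B with ¬A ∨ B.
  \neg (\forall t\, L(t)) \land (\forall m\, \exists n\, (\neg \neg D(m) \lor D(n)))
Push ¬ through the quantifiers and connectives to reach negation normal form:
  (\exists t\, \neg L(t)) \land (\forall m\, \exists n\, (D(m) \lor D(n)))
Pull the quantifiers to the front (each side's bound variable is not free in the other side):
  \exists t\, \forall m\, \exists n\, (\neg L(t) \land (D(m) \lor D(n)))

\exists t\, \forall m\, \exists n\, (\neg L(t) \land (D(m) \lor D(n)))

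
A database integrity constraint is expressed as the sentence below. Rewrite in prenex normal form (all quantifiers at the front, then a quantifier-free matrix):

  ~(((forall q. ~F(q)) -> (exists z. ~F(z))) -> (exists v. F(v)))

exists q. exists z. forall v. ((F(q) | ~F(z)) & ~F(v))

First replace A → B with ¬A ∨ B.
  ~(~(~(forall q. ~F(q)) | (exists z. ~F(z))) | (exists v. F(v)))
Drive negations inward (¬∀x A ≡ ∃x ¬A, ¬∃x A ≡ ∀x ¬A, De Morgan for ∧/∨):
  ((exists q. F(q)) | (exists z. ~F(z))) & (forall v. ~F(v))
Pull the quantifiers to the front (each side's bound variable is not free in the other side):
  exists q. exists z. forall v. ((F(q) | ~F(z)) & ~F(v))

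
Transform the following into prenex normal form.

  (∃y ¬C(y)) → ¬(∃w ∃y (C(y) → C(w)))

Rewrite implications/biconditionals: A → B as ¬A ∨ B.
  ¬(∃y ¬C(y)) ∨ ¬(∃w ∃y (¬C(y) ∨ C(w)))
Move each ¬ inward, flipping quantifiers it crosses:
  (∀y C(y)) ∨ (∀w ∀y (C(y) ∧ ¬C(w)))
Standardize variables apart so no two quantifiers bind the same name: y↦q.
  (∀y C(y)) ∨ (∀w ∀q (C(q) ∧ ¬C(w)))
Extract every quantifier outward, since the variables are now distinct and don't occur free across branches:
  ∀y ∀w ∀q (C(y) ∨ C(q) ∧ ¬C(w))

∀y ∀w ∀q (C(y) ∨ C(q) ∧ ¬C(w))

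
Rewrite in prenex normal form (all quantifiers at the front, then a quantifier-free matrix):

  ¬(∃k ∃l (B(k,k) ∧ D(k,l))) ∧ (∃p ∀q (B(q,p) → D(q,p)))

∀k ∀l ∃p ∀q ((¬B(k,k) ∨ ¬D(k,l)) ∧ (¬B(q,p) ∨ D(q,p)))

Rewrite implications/biconditionals: A → B as ¬A ∨ B.
  ¬(∃k ∃l (B(k,k) ∧ D(k,l))) ∧ (∃p ∀q (¬B(q,p) ∨ D(q,p)))
Drive negations inward (¬∀x A ≡ ∃x ¬A, ¬∃x A ≡ ∀x ¬A, De Morgan for ∧/∨):
  (∀k ∀l (¬B(k,k) ∨ ¬D(k,l))) ∧ (∃p ∀q (¬B(q,p) ∨ D(q,p)))
Extract every quantifier outward, since the variables are now distinct and don't occur free across branches:
  ∀k ∀l ∃p ∀q ((¬B(k,k) ∨ ¬D(k,l)) ∧ (¬B(q,p) ∨ D(q,p)))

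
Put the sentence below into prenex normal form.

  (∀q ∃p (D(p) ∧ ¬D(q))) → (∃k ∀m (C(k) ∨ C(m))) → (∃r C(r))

Rewrite implications/biconditionals: A → B as ¬A ∨ B.
  ¬(∀q ∃p (D(p) ∧ ¬D(q))) ∨ ¬(∃k ∀m (C(k) ∨ C(m))) ∨ (∃r C(r))
Drive negations inward (¬∀x A ≡ ∃x ¬A, ¬∃x A ≡ ∀x ¬A, De Morgan for ∧/∨):
  (∃q ∀p (¬D(p) ∨ D(q))) ∨ (∀k ∃m (¬C(k) ∧ ¬C(m))) ∨ (∃r C(r))
All bound variables are already distinct, so no renaming is needed.
Finally move all quantifiers to the prefix:
  ∃q ∀p ∀k ∃m ∃r (¬D(p) ∨ D(q) ∨ ¬C(k) ∧ ¬C(m) ∨ C(r))

∃q ∀p ∀k ∃m ∃r (¬D(p) ∨ D(q) ∨ ¬C(k) ∧ ¬C(m) ∨ C(r))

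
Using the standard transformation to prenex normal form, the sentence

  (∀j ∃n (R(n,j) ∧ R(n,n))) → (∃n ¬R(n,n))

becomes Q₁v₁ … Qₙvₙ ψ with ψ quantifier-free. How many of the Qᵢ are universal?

First replace A → B with ¬A ∨ B.
  ¬(∀j ∃n (R(n,j) ∧ R(n,n))) ∨ (∃n ¬R(n,n))
Push ¬ through the quantifiers and connectives to reach negation normal form:
  (∃j ∀n (¬R(n,j) ∨ ¬R(n,n))) ∨ (∃n ¬R(n,n))
Rename bound variables to avoid capture: n↦z1.
  (∃j ∀n (¬R(n,j) ∨ ¬R(n,n))) ∨ (∃z1 ¬R(z1,z1))
Pull the quantifiers to the front (each side's bound variable is not free in the other side):
  ∃j ∀n ∃z1 (¬R(n,j) ∨ ¬R(n,n) ∨ ¬R(z1,z1))
The prefix is ∃j ∀n ∃z1: 1 universal, 2 existential.

1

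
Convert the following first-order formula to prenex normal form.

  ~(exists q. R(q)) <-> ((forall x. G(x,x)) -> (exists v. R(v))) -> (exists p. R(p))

Rewrite implications/biconditionals: A → B as ¬A ∨ B; A ↔ B as (¬A ∨ B) ∧ (¬B ∨ A).
  (~~(exists q. R(q)) | ~(~(forall x. G(x,x)) | (exists v. R(v))) | (exists p. R(p))) & (~(~(~(forall x. G(x,x)) | (exists v. R(v))) | (exists p. R(p))) | ~(exists q. R(q)))
Move each ¬ inward, flipping quantifiers it crosses:
  ((exists q. R(q)) | (forall x. G(x,x)) & (forall v. ~R(v)) | (exists p. R(p))) & (((exists x. ~G(x,x)) | (exists v. R(v))) & (forall p. ~R(p)) | (forall q. ~R(q)))
Give each quantifier a distinct variable: x↦w1, v↦s, p↦b, q↦w.
  ((exists q. R(q)) | (forall x. G(x,x)) & (forall v. ~R(v)) | (exists p. R(p))) & (((exists w1. ~G(w1,w1)) | (exists s. R(s))) & (forall b. ~R(b)) | (forall w. ~R(w)))
Extract every quantifier outward, since the variables are now distinct and don't occur free across branches:
  exists q. forall x. forall v. exists p. exists w1. exists s. forall b. forall w. ((R(q) | G(x,x) & ~R(v) | R(p)) & ((~G(w1,w1) | R(s)) & ~R(b) | ~R(w)))

exists q. forall x. forall v. exists p. exists w1. exists s. forall b. forall w. ((R(q) | G(x,x) & ~R(v) | R(p)) & ((~G(w1,w1) | R(s)) & ~R(b) | ~R(w)))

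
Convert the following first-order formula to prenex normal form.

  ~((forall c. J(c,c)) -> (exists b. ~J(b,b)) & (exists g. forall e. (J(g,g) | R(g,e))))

Rewrite implications/biconditionals: A → B as ¬A ∨ B.
  ~(~(forall c. J(c,c)) | (exists b. ~J(b,b)) & (exists g. forall e. (J(g,g) | R(g,e))))
Move each ¬ inward, flipping quantifiers it crosses:
  (forall c. J(c,c)) & ((forall b. J(b,b)) | (forall g. exists e. (~J(g,g) & ~R(g,e))))
Pull the quantifiers to the front (each side's bound variable is not free in the other side):
  forall c. forall b. forall g. exists e. (J(c,c) & (J(b,b) | ~J(g,g) & ~R(g,e)))

forall c. forall b. forall g. exists e. (J(c,c) & (J(b,b) | ~J(g,g) & ~R(g,e)))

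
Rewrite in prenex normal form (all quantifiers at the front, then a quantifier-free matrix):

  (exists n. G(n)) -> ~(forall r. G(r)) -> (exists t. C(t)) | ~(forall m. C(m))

Eliminate → and ↔ using ¬ and ∨.
  ~(exists n. G(n)) | ~~(forall r. G(r)) | (exists t. C(t)) | ~(forall m. C(m))
Push ¬ through the quantifiers and connectives to reach negation normal form:
  (forall n. ~G(n)) | (forall r. G(r)) | (exists t. C(t)) | (exists m. ~C(m))
All bound variables are already distinct, so no renaming is needed.
Extract every quantifier outward, since the variables are now distinct and don't occur free across branches:
  forall n. forall r. exists t. exists m. (~G(n) | G(r) | C(t) | ~C(m))

forall n. forall r. exists t. exists m. (~G(n) | G(r) | C(t) | ~C(m))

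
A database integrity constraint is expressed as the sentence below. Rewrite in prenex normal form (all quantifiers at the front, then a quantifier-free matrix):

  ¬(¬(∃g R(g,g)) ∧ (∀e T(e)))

∃g ∃e (R(g,g) ∨ ¬T(e))

Drive negations inward (¬∀x A ≡ ∃x ¬A, ¬∃x A ≡ ∀x ¬A, De Morgan for ∧/∨):
  (∃g R(g,g)) ∨ (∃e ¬T(e))
All bound variables are already distinct, so no renaming is needed.
Finally move all quantifiers to the prefix:
  ∃g ∃e (R(g,g) ∨ ¬T(e))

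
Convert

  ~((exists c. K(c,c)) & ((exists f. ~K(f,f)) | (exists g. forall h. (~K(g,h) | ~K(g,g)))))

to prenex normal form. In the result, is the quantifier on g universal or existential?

Drive negations inward (¬∀x A ≡ ∃x ¬A, ¬∃x A ≡ ∀x ¬A, De Morgan for ∧/∨):
  (forall c. ~K(c,c)) | (forall f. K(f,f)) & (forall g. exists h. (K(g,h) & K(g,g)))
All bound variables are already distinct, so no renaming is needed.
Extract every quantifier outward, since the variables are now distinct and don't occur free across branches:
  forall c. forall f. forall g. exists h. (~K(c,c) | K(f,f) & K(g,h) & K(g,g))
The quantifier exists g sits under an odd number of negations, so it flips to forall g.

universal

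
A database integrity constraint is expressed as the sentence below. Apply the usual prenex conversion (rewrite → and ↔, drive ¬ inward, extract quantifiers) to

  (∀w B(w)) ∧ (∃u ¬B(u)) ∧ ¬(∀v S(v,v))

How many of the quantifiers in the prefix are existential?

Push ¬ through the quantifiers and connectives to reach negation normal form:
  (∀w B(w)) ∧ (∃u ¬B(u)) ∧ (∃v ¬S(v,v))
Pull the quantifiers to the front (each side's bound variable is not free in the other side):
  ∀w ∃u ∃v (B(w) ∧ ¬B(u) ∧ ¬S(v,v))
The prefix is ∀w ∃u ∃v: 1 universal, 2 existential.

2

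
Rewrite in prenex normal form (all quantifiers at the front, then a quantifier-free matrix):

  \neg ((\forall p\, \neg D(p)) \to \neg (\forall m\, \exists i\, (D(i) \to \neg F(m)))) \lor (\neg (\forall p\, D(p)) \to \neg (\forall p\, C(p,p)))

Rewrite implications/biconditionals: A → B as ¬A ∨ B.
  \neg (\neg (\forall p\, \neg D(p)) \lor \neg (\forall m\, \exists i\, (\neg D(i) \lor \neg F(m)))) \lor \neg \neg (\forall p\, D(p)) \lor \neg (\forall p\, C(p,p))
Drive negations inward (¬∀x A ≡ ∃x ¬A, ¬∃x A ≡ ∀x ¬A, De Morgan for ∧/∨):
  (\forall p\, \neg D(p)) \land (\forall m\, \exists i\, (\neg D(i) \lor \neg F(m))) \lor (\forall p\, D(p)) \lor (\exists p\, \neg C(p,p))
Give each quantifier a distinct variable: p↦a, p↦w1.
  (\forall p\, \neg D(p)) \land (\forall m\, \exists i\, (\neg D(i) \lor \neg F(m))) \lor (\forall a\, D(a)) \lor (\exists w1\, \neg C(w1,w1))
Finally move all quantifiers to the prefix:
  \forall p\, \forall m\, \exists i\, \forall a\, \exists w1\, (\neg D(p) \land (\neg D(i) \lor \neg F(m)) \lor D(a) \lor \neg C(w1,w1))

\forall p\, \forall m\, \exists i\, \forall a\, \exists w1\, (\neg D(p) \land (\neg D(i) \lor \neg F(m)) \lor D(a) \lor \neg C(w1,w1))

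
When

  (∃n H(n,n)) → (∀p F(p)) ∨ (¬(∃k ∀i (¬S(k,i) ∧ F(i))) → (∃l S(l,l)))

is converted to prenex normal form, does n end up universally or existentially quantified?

First replace A → B with ¬A ∨ B.
  ¬(∃n H(n,n)) ∨ (∀p F(p)) ∨ ¬¬(∃k ∀i (¬S(k,i) ∧ F(i))) ∨ (∃l S(l,l))
Drive negations inward (¬∀x A ≡ ∃x ¬A, ¬∃x A ≡ ∀x ¬A, De Morgan for ∧/∨):
  (∀n ¬H(n,n)) ∨ (∀p F(p)) ∨ (∃k ∀i (¬S(k,i) ∧ F(i))) ∨ (∃l S(l,l))
All bound variables are already distinct, so no renaming is needed.
Pull the quantifiers to the front (each side's bound variable is not free in the other side):
  ∀n ∀p ∃k ∀i ∃l (¬H(n,n) ∨ F(p) ∨ ¬S(k,i) ∧ F(i) ∨ S(l,l))
The quantifier ∃n sits under an odd number of negations (counting the antecedent side of each →), so it flips to ∀n.

universal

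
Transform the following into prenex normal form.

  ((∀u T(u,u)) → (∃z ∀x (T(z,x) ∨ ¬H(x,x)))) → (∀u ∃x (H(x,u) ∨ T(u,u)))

∀u ∀z ∃x ∀a ∃y1 (T(u,u) ∧ ¬T(z,x) ∧ H(x,x) ∨ H(y1,a) ∨ T(a,a))

Rewrite implications/biconditionals: A → B as ¬A ∨ B.
  ¬(¬(∀u T(u,u)) ∨ (∃z ∀x (T(z,x) ∨ ¬H(x,x)))) ∨ (∀u ∃x (H(x,u) ∨ T(u,u)))
Drive negations inward (¬∀x A ≡ ∃x ¬A, ¬∃x A ≡ ∀x ¬A, De Morgan for ∧/∨):
  (∀u T(u,u)) ∧ (∀z ∃x (¬T(z,x) ∧ H(x,x))) ∨ (∀u ∃x (H(x,u) ∨ T(u,u)))
Give each quantifier a distinct variable: u↦a, x↦y1.
  (∀u T(u,u)) ∧ (∀z ∃x (¬T(z,x) ∧ H(x,x))) ∨ (∀a ∃y1 (H(y1,a) ∨ T(a,a)))
Pull the quantifiers to the front (each side's bound variable is not free in the other side):
  ∀u ∀z ∃x ∀a ∃y1 (T(u,u) ∧ ¬T(z,x) ∧ H(x,x) ∨ H(y1,a) ∨ T(a,a))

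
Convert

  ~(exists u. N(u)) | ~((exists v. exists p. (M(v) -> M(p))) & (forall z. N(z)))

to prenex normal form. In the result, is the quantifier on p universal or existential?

Eliminate → and ↔ using ¬ and ∨.
  ~(exists u. N(u)) | ~((exists v. exists p. (~M(v) | M(p))) & (forall z. N(z)))
Move each ¬ inward, flipping quantifiers it crosses:
  (forall u. ~N(u)) | (forall v. forall p. (M(v) & ~M(p))) | (exists z. ~N(z))
All bound variables are already distinct, so no renaming is needed.
Finally move all quantifiers to the prefix:
  forall u. forall v. forall p. exists z. (~N(u) | M(v) & ~M(p) | ~N(z))
The quantifier exists p sits under an odd number of negations (counting the antecedent side of each →), so it flips to forall p.

universal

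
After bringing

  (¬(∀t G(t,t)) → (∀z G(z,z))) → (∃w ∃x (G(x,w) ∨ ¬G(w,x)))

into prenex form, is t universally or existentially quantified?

existential

First replace A → B with ¬A ∨ B.
  ¬(¬¬(∀t G(t,t)) ∨ (∀z G(z,z))) ∨ (∃w ∃x (G(x,w) ∨ ¬G(w,x)))
Push ¬ through the quantifiers and connectives to reach negation normal form:
  (∃t ¬G(t,t)) ∧ (∃z ¬G(z,z)) ∨ (∃w ∃x (G(x,w) ∨ ¬G(w,x)))
All bound variables are already distinct, so no renaming is needed.
Extract every quantifier outward, since the variables are now distinct and don't occur free across branches:
  ∃t ∃z ∃w ∃x (¬G(t,t) ∧ ¬G(z,z) ∨ G(x,w) ∨ ¬G(w,x))
The quantifier ∀t sits under an odd number of negations (counting the antecedent side of each →), so it flips to ∃t.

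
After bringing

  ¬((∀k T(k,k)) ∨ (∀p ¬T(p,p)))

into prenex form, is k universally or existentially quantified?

Move each ¬ inward, flipping quantifiers it crosses:
  (∃k ¬T(k,k)) ∧ (∃p T(p,p))
All bound variables are already distinct, so no renaming is needed.
Extract every quantifier outward, since the variables are now distinct and don't occur free across branches:
  ∃k ∃p (¬T(k,k) ∧ T(p,p))
The quantifier ∀k sits under an odd number of negations, so it flips to ∃k.

existential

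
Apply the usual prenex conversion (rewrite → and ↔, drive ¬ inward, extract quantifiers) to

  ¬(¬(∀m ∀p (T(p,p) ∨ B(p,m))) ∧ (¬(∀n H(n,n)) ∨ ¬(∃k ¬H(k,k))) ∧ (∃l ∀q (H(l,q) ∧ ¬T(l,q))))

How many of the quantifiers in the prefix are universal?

Move each ¬ inward, flipping quantifiers it crosses:
  (∀m ∀p (T(p,p) ∨ B(p,m))) ∨ (∀n H(n,n)) ∧ (∃k ¬H(k,k)) ∨ (∀l ∃q (¬H(l,q) ∨ T(l,q)))
All bound variables are already distinct, so no renaming is needed.
Extract every quantifier outward, since the variables are now distinct and don't occur free across branches:
  ∀m ∀p ∀n ∃k ∀l ∃q (T(p,p) ∨ B(p,m) ∨ H(n,n) ∧ ¬H(k,k) ∨ ¬H(l,q) ∨ T(l,q))
The prefix is ∀m ∀p ∀n ∃k ∀l ∃q: 4 universal, 2 existential.

4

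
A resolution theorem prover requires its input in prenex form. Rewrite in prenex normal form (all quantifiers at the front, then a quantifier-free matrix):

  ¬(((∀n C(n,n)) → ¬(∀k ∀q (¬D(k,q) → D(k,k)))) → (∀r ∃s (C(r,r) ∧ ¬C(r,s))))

∃n ∃k ∃q ∃r ∀s ((¬C(n,n) ∨ ¬D(k,q) ∧ ¬D(k,k)) ∧ (¬C(r,r) ∨ C(r,s)))

Rewrite implications/biconditionals: A → B as ¬A ∨ B.
  ¬(¬(¬(∀n C(n,n)) ∨ ¬(∀k ∀q (¬¬D(k,q) ∨ D(k,k)))) ∨ (∀r ∃s (C(r,r) ∧ ¬C(r,s))))
Drive negations inward (¬∀x A ≡ ∃x ¬A, ¬∃x A ≡ ∀x ¬A, De Morgan for ∧/∨):
  ((∃n ¬C(n,n)) ∨ (∃k ∃q (¬D(k,q) ∧ ¬D(k,k)))) ∧ (∃r ∀s (¬C(r,r) ∨ C(r,s)))
All bound variables are already distinct, so no renaming is needed.
Pull the quantifiers to the front (each side's bound variable is not free in the other side):
  ∃n ∃k ∃q ∃r ∀s ((¬C(n,n) ∨ ¬D(k,q) ∧ ¬D(k,k)) ∧ (¬C(r,r) ∨ C(r,s)))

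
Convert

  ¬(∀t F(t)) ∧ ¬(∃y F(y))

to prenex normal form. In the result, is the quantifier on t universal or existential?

existential

Push ¬ through the quantifiers and connectives to reach negation normal form:
  (∃t ¬F(t)) ∧ (∀y ¬F(y))
All bound variables are already distinct, so no renaming is needed.
Pull the quantifiers to the front (each side's bound variable is not free in the other side):
  ∃t ∀y (¬F(t) ∧ ¬F(y))
The quantifier ∀t sits under an odd number of negations, so it flips to ∃t.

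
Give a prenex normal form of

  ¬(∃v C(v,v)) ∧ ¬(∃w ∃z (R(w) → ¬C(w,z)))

First replace A → B with ¬A ∨ B.
  ¬(∃v C(v,v)) ∧ ¬(∃w ∃z (¬R(w) ∨ ¬C(w,z)))
Move each ¬ inward, flipping quantifiers it crosses:
  (∀v ¬C(v,v)) ∧ (∀w ∀z (R(w) ∧ C(w,z)))
Finally move all quantifiers to the prefix:
  ∀v ∀w ∀z (¬C(v,v) ∧ R(w) ∧ C(w,z))

∀v ∀w ∀z (¬C(v,v) ∧ R(w) ∧ C(w,z))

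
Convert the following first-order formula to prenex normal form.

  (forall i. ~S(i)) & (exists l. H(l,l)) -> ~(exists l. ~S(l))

Rewrite implications/biconditionals: A → B as ¬A ∨ B.
  ~((forall i. ~S(i)) & (exists l. H(l,l))) | ~(exists l. ~S(l))
Drive negations inward (¬∀x A ≡ ∃x ¬A, ¬∃x A ≡ ∀x ¬A, De Morgan for ∧/∨):
  (exists i. S(i)) | (forall l. ~H(l,l)) | (forall l. S(l))
Give each quantifier a distinct variable: l↦p.
  (exists i. S(i)) | (forall l. ~H(l,l)) | (forall p. S(p))
Extract every quantifier outward, since the variables are now distinct and don't occur free across branches:
  exists i. forall l. forall p. (S(i) | ~H(l,l) | S(p))

exists i. forall l. forall p. (S(i) | ~H(l,l) | S(p))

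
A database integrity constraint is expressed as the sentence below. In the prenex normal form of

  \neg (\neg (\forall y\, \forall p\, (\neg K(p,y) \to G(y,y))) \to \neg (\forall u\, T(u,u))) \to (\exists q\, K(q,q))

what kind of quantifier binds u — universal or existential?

existential

Rewrite implications/biconditionals: A → B as ¬A ∨ B.
  \neg \neg (\neg \neg (\forall y\, \forall p\, (\neg \neg K(p,y) \lor G(y,y))) \lor \neg (\forall u\, T(u,u))) \lor (\exists q\, K(q,q))
Move each ¬ inward, flipping quantifiers it crosses:
  (\forall y\, \forall p\, (K(p,y) \lor G(y,y))) \lor (\exists u\, \neg T(u,u)) \lor (\exists q\, K(q,q))
Pull the quantifiers to the front (each side's bound variable is not free in the other side):
  \forall y\, \forall p\, \exists u\, \exists q\, (K(p,y) \lor G(y,y) \lor \neg T(u,u) \lor K(q,q))
The quantifier \forall u sits under an odd number of negations (counting the antecedent side of each →), so it flips to \exists u.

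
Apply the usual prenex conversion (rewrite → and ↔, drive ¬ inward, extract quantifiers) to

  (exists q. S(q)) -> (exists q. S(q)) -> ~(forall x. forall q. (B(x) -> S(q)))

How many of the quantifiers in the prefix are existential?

Rewrite implications/biconditionals: A → B as ¬A ∨ B.
  ~(exists q. S(q)) | ~(exists q. S(q)) | ~(forall x. forall q. (~B(x) | S(q)))
Push ¬ through the quantifiers and connectives to reach negation normal form:
  (forall q. ~S(q)) | (forall q. ~S(q)) | (exists x. exists q. (B(x) & ~S(q)))
Standardize variables apart so no two quantifiers bind the same name: q↦y1, q↦c.
  (forall q. ~S(q)) | (forall y1. ~S(y1)) | (exists x. exists c. (B(x) & ~S(c)))
Finally move all quantifiers to the prefix:
  forall q. forall y1. exists x. exists c. (~S(q) | ~S(y1) | B(x) & ~S(c))
The prefix is forall q forall y1 exists x exists c: 2 universal, 2 existential.

2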